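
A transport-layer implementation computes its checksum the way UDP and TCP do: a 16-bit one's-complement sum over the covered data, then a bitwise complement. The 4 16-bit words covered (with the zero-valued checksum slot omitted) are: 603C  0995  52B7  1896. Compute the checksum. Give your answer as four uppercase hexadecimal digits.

One's-complement addition (fold any carry out of bit 15 back into bit 0):
  0x603C + 0x0995 = 0x069D1
  0x69D1 + 0x52B7 = 0x0BC88
  0xBC88 + 0x1896 = 0x0D51E
One's-complement sum = 0xD51E.
Checksum = ~0xD51E & 0xFFFF = 0x2AE1.

2AE1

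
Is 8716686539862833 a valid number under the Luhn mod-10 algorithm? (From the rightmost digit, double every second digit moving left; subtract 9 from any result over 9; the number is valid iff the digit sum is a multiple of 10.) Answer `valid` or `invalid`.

From the right, keep odd positions and double even positions (subtract 9 from any doubled value over 9):
  doubled (positions 2,4,...): 6 4 7 6 3 3 2 7 → sum 38
  kept (positions 1,3,...): 3 8 6 9 5 8 6 7 → sum 52
Total = 90.
90 mod 10 = 0, so the number is valid.

valid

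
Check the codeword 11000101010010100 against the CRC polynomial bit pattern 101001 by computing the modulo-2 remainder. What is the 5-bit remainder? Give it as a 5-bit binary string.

Modulo-2 division of 11000101010010100 by 101001:
  pos 0: 110001 XOR 101001 = 011000
  pos 1: 110000 XOR 101001 = 011001
  pos 2: 110011 XOR 101001 = 011010
  pos 3: 110100 XOR 101001 = 011101
  pos 4: 111011 XOR 101001 = 010010
  pos 5: 100100 XOR 101001 = 001101
  pos 7: 110101 XOR 101001 = 011100
  pos 8: 111000 XOR 101001 = 010001
  pos 9: 100011 XOR 101001 = 001010
  pos 11: 101000 XOR 101001 = 000001
Remainder = 00001 (nonzero — an error is detected).

00001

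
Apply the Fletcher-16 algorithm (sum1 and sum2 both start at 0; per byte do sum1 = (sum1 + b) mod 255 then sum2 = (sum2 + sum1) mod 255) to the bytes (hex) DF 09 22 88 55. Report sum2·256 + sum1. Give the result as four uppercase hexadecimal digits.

Running sums (mod 255):
  after byte 0 (DF): sum1=223, sum2=223
  after byte 1 (09): sum1=232, sum2=200
  after byte 2 (22): sum1=11, sum2=211
  after byte 3 (88): sum1=147, sum2=103
  after byte 4 (55): sum1=232, sum2=80
Checksum = sum2·256 + sum1 = 80·256 + 232 = 20712 = 0x50E8.

50E8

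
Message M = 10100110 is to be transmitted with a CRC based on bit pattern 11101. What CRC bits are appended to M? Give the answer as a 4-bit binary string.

0000

Append 4 zeros: 101001100000. Divide by 11101 (XOR where the leading bit is 1):
  pos 0: 10100 XOR 11101 = 01001
  pos 1: 10011 XOR 11101 = 01110
  pos 2: 11101 XOR 11101 = 00000
Remainder (last 4 bits) = 0000. This is the CRC / FCS.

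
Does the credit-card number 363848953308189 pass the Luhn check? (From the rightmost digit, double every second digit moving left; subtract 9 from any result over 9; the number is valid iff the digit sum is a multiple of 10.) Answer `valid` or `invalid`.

From the right, keep odd positions and double even positions (subtract 9 from any doubled value over 9):
  doubled (positions 2,4,...): 7 7 6 1 7 7 3 → sum 38
  kept (positions 1,3,...): 9 1 0 3 9 4 3 3 → sum 32
Total = 70.
70 mod 10 = 0, so the number is valid.

valid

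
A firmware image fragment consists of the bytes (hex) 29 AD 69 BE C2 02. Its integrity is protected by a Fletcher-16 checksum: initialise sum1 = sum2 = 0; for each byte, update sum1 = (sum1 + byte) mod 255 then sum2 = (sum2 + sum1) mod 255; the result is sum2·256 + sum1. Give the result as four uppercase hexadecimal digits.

Running sums (mod 255):
  after byte 0 (29): sum1=41, sum2=41
  after byte 1 (AD): sum1=214, sum2=0
  after byte 2 (69): sum1=64, sum2=64
  after byte 3 (BE): sum1=254, sum2=63
  after byte 4 (C2): sum1=193, sum2=1
  after byte 5 (02): sum1=195, sum2=196
Checksum = sum2·256 + sum1 = 196·256 + 195 = 50371 = 0xC4C3.

C4C3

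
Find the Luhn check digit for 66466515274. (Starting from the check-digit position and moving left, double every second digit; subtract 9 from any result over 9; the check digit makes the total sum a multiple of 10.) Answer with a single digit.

3

Partial digits right→left: 4 7 2 5 1 5 6 6 4 6 6
Double every second digit counting from the check-digit position (so the 1st, 3rd, 5th, ... of the partial from the right).
  doubled (with −9 where >9): 8 4 2 3 8 3 → sum 28
  kept as-is: 7 5 5 6 6 → sum 29
Total = 28 + 29 = 57.
Check digit = (10 − (57 mod 10)) mod 10 = 3.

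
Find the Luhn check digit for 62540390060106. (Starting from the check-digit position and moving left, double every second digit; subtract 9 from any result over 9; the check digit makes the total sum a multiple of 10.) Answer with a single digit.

4

Partial digits right→left: 6 0 1 0 6 0 0 9 3 0 4 5 2 6
Double every second digit counting from the check-digit position (so the 1st, 3rd, 5th, ... of the partial from the right).
  doubled (with −9 where >9): 3 2 3 0 6 8 4 → sum 26
  kept as-is: 0 0 0 9 0 5 6 → sum 20
Total = 26 + 20 = 46.
Check digit = (10 − (46 mod 10)) mod 10 = 4.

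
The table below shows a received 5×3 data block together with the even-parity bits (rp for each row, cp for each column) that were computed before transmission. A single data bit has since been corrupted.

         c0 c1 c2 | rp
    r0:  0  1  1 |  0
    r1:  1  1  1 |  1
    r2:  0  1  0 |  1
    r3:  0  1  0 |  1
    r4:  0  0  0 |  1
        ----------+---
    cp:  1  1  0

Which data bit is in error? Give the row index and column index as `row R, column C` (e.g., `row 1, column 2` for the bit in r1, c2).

row 4, column 1

Recompute each row's even parity and compare to rp:
  r0: data parity 0, sent rp 0 → ok
  r1: data parity 1, sent rp 1 → ok
  r2: data parity 1, sent rp 1 → ok
  r3: data parity 1, sent rp 1 → ok
  r4: data parity 0, sent rp 1 → mismatch
Recompute each column's even parity and compare to cp:
  c0: data parity 1, sent cp 1 → ok
  c1: data parity 0, sent cp 1 → mismatch
  c2: data parity 0, sent cp 0 → ok
Exactly one row (r4) and one column (c1) fail → the flipped bit is at their intersection.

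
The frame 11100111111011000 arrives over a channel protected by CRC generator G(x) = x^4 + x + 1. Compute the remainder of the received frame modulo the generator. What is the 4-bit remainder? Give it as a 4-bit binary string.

Modulo-2 division of 11100111111011000 by 10011:
  pos 0: 11100 XOR 10011 = 01111
  pos 1: 11111 XOR 10011 = 01100
  pos 2: 11001 XOR 10011 = 01010
  pos 3: 10101 XOR 10011 = 00110
  pos 5: 11011 XOR 10011 = 01000
  pos 6: 10001 XOR 10011 = 00010
  pos 9: 10011 XOR 10011 = 00000
Remainder = 0000 (zero — the frame passes the CRC check).

0000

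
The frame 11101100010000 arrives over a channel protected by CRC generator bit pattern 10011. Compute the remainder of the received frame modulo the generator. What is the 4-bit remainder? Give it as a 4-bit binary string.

Modulo-2 division of 11101100010000 by 10011:
  pos 0: 11101 XOR 10011 = 01110
  pos 1: 11101 XOR 10011 = 01110
  pos 2: 11100 XOR 10011 = 01111
  pos 3: 11110 XOR 10011 = 01101
  pos 4: 11010 XOR 10011 = 01001
  pos 5: 10011 XOR 10011 = 00000
Remainder = 0000 (zero — the frame passes the CRC check).

0000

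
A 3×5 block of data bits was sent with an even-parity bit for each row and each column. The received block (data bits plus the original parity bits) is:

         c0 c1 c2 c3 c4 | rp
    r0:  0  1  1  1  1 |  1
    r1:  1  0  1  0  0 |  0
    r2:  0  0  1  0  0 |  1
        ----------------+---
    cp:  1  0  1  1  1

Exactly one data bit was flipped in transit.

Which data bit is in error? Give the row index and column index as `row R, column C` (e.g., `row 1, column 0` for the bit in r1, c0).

Recompute each row's even parity and compare to rp:
  r0: data parity 0, sent rp 1 → mismatch
  r1: data parity 0, sent rp 0 → ok
  r2: data parity 1, sent rp 1 → ok
Recompute each column's even parity and compare to cp:
  c0: data parity 1, sent cp 1 → ok
  c1: data parity 1, sent cp 0 → mismatch
  c2: data parity 1, sent cp 1 → ok
  c3: data parity 1, sent cp 1 → ok
  c4: data parity 1, sent cp 1 → ok
Exactly one row (r0) and one column (c1) fail → the flipped bit is at their intersection.

row 0, column 1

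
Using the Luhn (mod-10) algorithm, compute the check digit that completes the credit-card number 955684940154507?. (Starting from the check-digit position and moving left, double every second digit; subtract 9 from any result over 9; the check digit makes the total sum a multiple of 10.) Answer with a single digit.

3

Partial digits right→left: 7 0 5 4 5 1 0 4 9 4 8 6 5 5 9
Double every second digit counting from the check-digit position (so the 1st, 3rd, 5th, ... of the partial from the right).
  doubled (with −9 where >9): 5 1 1 0 9 7 1 9 → sum 33
  kept as-is: 0 4 1 4 4 6 5 → sum 24
Total = 33 + 24 = 57.
Check digit = (10 − (57 mod 10)) mod 10 = 3.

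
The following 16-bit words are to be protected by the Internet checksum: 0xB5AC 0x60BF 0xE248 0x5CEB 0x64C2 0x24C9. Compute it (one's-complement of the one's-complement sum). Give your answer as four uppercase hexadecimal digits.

20D4

One's-complement addition (fold any carry out of bit 15 back into bit 0):
  0xB5AC + 0x60BF = 0x1166B → wrap carry → 0x166C
  0x166C + 0xE248 = 0x0F8B4
  0xF8B4 + 0x5CEB = 0x1559F → wrap carry → 0x55A0
  0x55A0 + 0x64C2 = 0x0BA62
  0xBA62 + 0x24C9 = 0x0DF2B
One's-complement sum = 0xDF2B.
Checksum = ~0xDF2B & 0xFFFF = 0x20D4.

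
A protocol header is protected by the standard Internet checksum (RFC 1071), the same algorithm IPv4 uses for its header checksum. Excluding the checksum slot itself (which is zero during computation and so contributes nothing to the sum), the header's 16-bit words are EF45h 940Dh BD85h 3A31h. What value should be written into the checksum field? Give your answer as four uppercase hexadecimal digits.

One's-complement addition (fold any carry out of bit 15 back into bit 0):
  0xEF45 + 0x940D = 0x18352 → wrap carry → 0x8353
  0x8353 + 0xBD85 = 0x140D8 → wrap carry → 0x40D9
  0x40D9 + 0x3A31 = 0x07B0A
One's-complement sum = 0x7B0A.
Checksum = ~0x7B0A & 0xFFFF = 0x84F5.

84F5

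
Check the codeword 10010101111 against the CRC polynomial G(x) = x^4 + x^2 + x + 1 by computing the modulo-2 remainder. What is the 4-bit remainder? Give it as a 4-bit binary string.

1000

Modulo-2 division of 10010101111 by 10111:
  pos 0: 10010 XOR 10111 = 00101
  pos 2: 10110 XOR 10111 = 00001
  pos 6: 11111 XOR 10111 = 01000
Remainder = 1000 (nonzero — an error is detected).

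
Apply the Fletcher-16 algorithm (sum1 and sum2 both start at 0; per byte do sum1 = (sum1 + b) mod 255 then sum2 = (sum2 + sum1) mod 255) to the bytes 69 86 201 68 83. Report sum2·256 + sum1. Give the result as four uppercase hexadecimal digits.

ECFC

Running sums (mod 255):
  after byte 0 (69): sum1=69, sum2=69
  after byte 1 (86): sum1=155, sum2=224
  after byte 2 (201): sum1=101, sum2=70
  after byte 3 (68): sum1=169, sum2=239
  after byte 4 (83): sum1=252, sum2=236
Checksum = sum2·256 + sum1 = 236·256 + 252 = 60668 = 0xECFC.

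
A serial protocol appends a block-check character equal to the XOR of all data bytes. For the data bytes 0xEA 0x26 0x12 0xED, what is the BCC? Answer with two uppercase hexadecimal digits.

XOR the bytes together:
  start with 0xEA
  0xEA ⊕ 0x26 = 0xCC
  0xCC ⊕ 0x12 = 0xDE
  0xDE ⊕ 0xED = 0x33

33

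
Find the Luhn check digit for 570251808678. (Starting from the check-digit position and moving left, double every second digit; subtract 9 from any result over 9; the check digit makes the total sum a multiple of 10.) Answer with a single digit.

Partial digits right→left: 8 7 6 8 0 8 1 5 2 0 7 5
Double every second digit counting from the check-digit position (so the 1st, 3rd, 5th, ... of the partial from the right).
  doubled (with −9 where >9): 7 3 0 2 4 5 → sum 21
  kept as-is: 7 8 8 5 0 5 → sum 33
Total = 21 + 33 = 54.
Check digit = (10 − (54 mod 10)) mod 10 = 6.

6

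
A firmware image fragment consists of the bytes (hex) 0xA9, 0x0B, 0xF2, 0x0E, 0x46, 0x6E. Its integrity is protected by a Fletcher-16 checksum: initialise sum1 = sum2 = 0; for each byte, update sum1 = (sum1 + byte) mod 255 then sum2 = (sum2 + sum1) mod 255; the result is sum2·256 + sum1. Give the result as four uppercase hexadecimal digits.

226A

Running sums (mod 255):
  after byte 0 (0xA9): sum1=169, sum2=169
  after byte 1 (0x0B): sum1=180, sum2=94
  after byte 2 (0xF2): sum1=167, sum2=6
  after byte 3 (0x0E): sum1=181, sum2=187
  after byte 4 (0x46): sum1=251, sum2=183
  after byte 5 (0x6E): sum1=106, sum2=34
Checksum = sum2·256 + sum1 = 34·256 + 106 = 8810 = 0x226A.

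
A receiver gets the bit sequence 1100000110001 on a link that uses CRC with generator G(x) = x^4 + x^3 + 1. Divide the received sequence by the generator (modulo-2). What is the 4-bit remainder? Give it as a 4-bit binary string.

1101

Modulo-2 division of 1100000110001 by 11001:
  pos 0: 11000 XOR 11001 = 00001
  pos 4: 10011 XOR 11001 = 01010
  pos 5: 10100 XOR 11001 = 01101
  pos 6: 11010 XOR 11001 = 00011
Remainder = 1101 (nonzero — an error is detected).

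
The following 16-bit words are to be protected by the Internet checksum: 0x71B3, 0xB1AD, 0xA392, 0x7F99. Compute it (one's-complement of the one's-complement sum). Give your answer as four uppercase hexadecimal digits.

B972

One's-complement addition (fold any carry out of bit 15 back into bit 0):
  0x71B3 + 0xB1AD = 0x12360 → wrap carry → 0x2361
  0x2361 + 0xA392 = 0x0C6F3
  0xC6F3 + 0x7F99 = 0x1468C → wrap carry → 0x468D
One's-complement sum = 0x468D.
Checksum = ~0x468D & 0xFFFF = 0xB972.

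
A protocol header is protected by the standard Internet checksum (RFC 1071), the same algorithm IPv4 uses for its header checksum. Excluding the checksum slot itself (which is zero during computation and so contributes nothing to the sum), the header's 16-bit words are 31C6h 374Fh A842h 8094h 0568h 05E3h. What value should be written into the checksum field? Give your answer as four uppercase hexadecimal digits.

One's-complement addition (fold any carry out of bit 15 back into bit 0):
  0x31C6 + 0x374F = 0x06915
  0x6915 + 0xA842 = 0x11157 → wrap carry → 0x1158
  0x1158 + 0x8094 = 0x091EC
  0x91EC + 0x0568 = 0x09754
  0x9754 + 0x05E3 = 0x09D37
One's-complement sum = 0x9D37.
Checksum = ~0x9D37 & 0xFFFF = 0x62C8.

62C8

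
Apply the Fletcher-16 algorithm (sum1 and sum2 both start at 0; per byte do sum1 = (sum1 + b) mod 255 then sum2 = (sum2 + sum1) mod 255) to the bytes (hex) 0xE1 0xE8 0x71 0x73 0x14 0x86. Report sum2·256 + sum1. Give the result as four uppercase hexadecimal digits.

A64A

Running sums (mod 255):
  after byte 0 (0xE1): sum1=225, sum2=225
  after byte 1 (0xE8): sum1=202, sum2=172
  after byte 2 (0x71): sum1=60, sum2=232
  after byte 3 (0x73): sum1=175, sum2=152
  after byte 4 (0x14): sum1=195, sum2=92
  after byte 5 (0x86): sum1=74, sum2=166
Checksum = sum2·256 + sum1 = 166·256 + 74 = 42570 = 0xA64A.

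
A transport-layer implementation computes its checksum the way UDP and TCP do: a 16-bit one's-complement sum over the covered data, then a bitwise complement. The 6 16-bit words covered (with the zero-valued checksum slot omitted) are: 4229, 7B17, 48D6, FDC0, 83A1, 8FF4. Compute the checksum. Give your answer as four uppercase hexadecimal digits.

One's-complement addition (fold any carry out of bit 15 back into bit 0):
  0x4229 + 0x7B17 = 0x0BD40
  0xBD40 + 0x48D6 = 0x10616 → wrap carry → 0x0617
  0x0617 + 0xFDC0 = 0x103D7 → wrap carry → 0x03D8
  0x03D8 + 0x83A1 = 0x08779
  0x8779 + 0x8FF4 = 0x1176D → wrap carry → 0x176E
One's-complement sum = 0x176E.
Checksum = ~0x176E & 0xFFFF = 0xE891.

E891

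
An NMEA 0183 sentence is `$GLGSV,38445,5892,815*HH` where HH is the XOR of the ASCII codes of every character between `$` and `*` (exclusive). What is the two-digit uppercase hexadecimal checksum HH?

61

XOR the ASCII codes of the payload characters:
  'G' = 0x47 → acc = 0x47
  'L' = 0x4C → acc = 0x0B
  'G' = 0x47 → acc = 0x4C
  'S' = 0x53 → acc = 0x1F
  'V' = 0x56 → acc = 0x49
  ',' = 0x2C → acc = 0x65
  '3' = 0x33 → acc = 0x56
  '8' = 0x38 → acc = 0x6E
  '4' = 0x34 → acc = 0x5A
  '4' = 0x34 → acc = 0x6E
  '5' = 0x35 → acc = 0x5B
  ',' = 0x2C → acc = 0x77
  '5' = 0x35 → acc = 0x42
  '8' = 0x38 → acc = 0x7A
  '9' = 0x39 → acc = 0x43
  '2' = 0x32 → acc = 0x71
  ',' = 0x2C → acc = 0x5D
  '8' = 0x38 → acc = 0x65
  '1' = 0x31 → acc = 0x54
  '5' = 0x35 → acc = 0x61
Checksum = 0x61.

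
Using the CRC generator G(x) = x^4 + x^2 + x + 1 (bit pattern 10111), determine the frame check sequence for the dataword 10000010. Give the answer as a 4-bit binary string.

1001

Append 4 zeros: 100000100000. Divide by 10111 (XOR where the leading bit is 1):
  pos 0: 10000 XOR 10111 = 00111
  pos 2: 11101 XOR 10111 = 01010
  pos 3: 10100 XOR 10111 = 00011
  pos 6: 11000 XOR 10111 = 01111
  pos 7: 11110 XOR 10111 = 01001
Remainder (last 4 bits) = 1001. This is the CRC / FCS.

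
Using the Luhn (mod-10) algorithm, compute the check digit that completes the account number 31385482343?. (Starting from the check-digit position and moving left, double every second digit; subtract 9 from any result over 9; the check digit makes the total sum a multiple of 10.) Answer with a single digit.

9

Partial digits right→left: 3 4 3 2 8 4 5 8 3 1 3
Double every second digit counting from the check-digit position (so the 1st, 3rd, 5th, ... of the partial from the right).
  doubled (with −9 where >9): 6 6 7 1 6 6 → sum 32
  kept as-is: 4 2 4 8 1 → sum 19
Total = 32 + 19 = 51.
Check digit = (10 − (51 mod 10)) mod 10 = 9.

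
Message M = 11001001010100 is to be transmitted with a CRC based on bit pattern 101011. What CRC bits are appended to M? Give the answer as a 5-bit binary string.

01111

Append 5 zeros: 1100100101010000000. Divide by 101011 (XOR where the leading bit is 1):
  pos 0: 110010 XOR 101011 = 011001
  pos 1: 110010 XOR 101011 = 011001
  pos 2: 110011 XOR 101011 = 011000
  pos 3: 110000 XOR 101011 = 011011
  pos 4: 110111 XOR 101011 = 011100
  pos 5: 111000 XOR 101011 = 010011
  pos 6: 100111 XOR 101011 = 001100
  pos 8: 110000 XOR 101011 = 011011
  pos 9: 110110 XOR 101011 = 011101
  pos 10: 111010 XOR 101011 = 010001
  pos 11: 100010 XOR 101011 = 001001
  pos 13: 100100 XOR 101011 = 001111
Remainder (last 5 bits) = 01111. This is the CRC / FCS.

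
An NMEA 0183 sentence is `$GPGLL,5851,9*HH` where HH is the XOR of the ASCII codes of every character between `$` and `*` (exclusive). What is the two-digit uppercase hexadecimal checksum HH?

XOR the ASCII codes of the payload characters:
  'G' = 0x47 → acc = 0x47
  'P' = 0x50 → acc = 0x17
  'G' = 0x47 → acc = 0x50
  'L' = 0x4C → acc = 0x1C
  'L' = 0x4C → acc = 0x50
  ',' = 0x2C → acc = 0x7C
  '5' = 0x35 → acc = 0x49
  '8' = 0x38 → acc = 0x71
  '5' = 0x35 → acc = 0x44
  '1' = 0x31 → acc = 0x75
  ',' = 0x2C → acc = 0x59
  '9' = 0x39 → acc = 0x60
Checksum = 0x60.

60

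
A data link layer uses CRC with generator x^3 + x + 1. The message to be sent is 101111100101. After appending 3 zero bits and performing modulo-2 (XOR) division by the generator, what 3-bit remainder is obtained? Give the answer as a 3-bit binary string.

Append 3 zeros: 101111100101000. Divide by 1011 (XOR where the leading bit is 1):
  pos 0: 1011 XOR 1011 = 0000
  pos 4: 1110 XOR 1011 = 0101
  pos 5: 1010 XOR 1011 = 0001
  pos 8: 1101 XOR 1011 = 0110
  pos 9: 1100 XOR 1011 = 0111
  pos 10: 1110 XOR 1011 = 0101
  pos 11: 1010 XOR 1011 = 0001
Remainder (last 3 bits) = 001. This is the CRC / FCS.

001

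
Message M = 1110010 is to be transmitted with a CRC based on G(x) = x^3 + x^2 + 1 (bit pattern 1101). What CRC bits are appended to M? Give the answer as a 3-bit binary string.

Append 3 zeros: 1110010000. Divide by 1101 (XOR where the leading bit is 1):
  pos 0: 1110 XOR 1101 = 0011
  pos 2: 1101 XOR 1101 = 0000
Remainder (last 3 bits) = 000. This is the CRC / FCS.

000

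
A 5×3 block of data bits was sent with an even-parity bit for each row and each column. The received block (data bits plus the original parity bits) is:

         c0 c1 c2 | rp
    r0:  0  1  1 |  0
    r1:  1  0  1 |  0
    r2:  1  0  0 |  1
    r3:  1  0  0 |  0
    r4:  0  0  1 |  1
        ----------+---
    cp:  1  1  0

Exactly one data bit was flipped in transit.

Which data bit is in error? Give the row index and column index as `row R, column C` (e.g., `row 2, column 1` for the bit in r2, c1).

row 3, column 2

Recompute each row's even parity and compare to rp:
  r0: data parity 0, sent rp 0 → ok
  r1: data parity 0, sent rp 0 → ok
  r2: data parity 1, sent rp 1 → ok
  r3: data parity 1, sent rp 0 → mismatch
  r4: data parity 1, sent rp 1 → ok
Recompute each column's even parity and compare to cp:
  c0: data parity 1, sent cp 1 → ok
  c1: data parity 1, sent cp 1 → ok
  c2: data parity 1, sent cp 0 → mismatch
Exactly one row (r3) and one column (c2) fail → the flipped bit is at their intersection.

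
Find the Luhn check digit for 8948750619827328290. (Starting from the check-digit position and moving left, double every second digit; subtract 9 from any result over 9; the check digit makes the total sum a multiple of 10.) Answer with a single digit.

Partial digits right→left: 0 9 2 8 2 3 7 2 8 9 1 6 0 5 7 8 4 9 8
Double every second digit counting from the check-digit position (so the 1st, 3rd, 5th, ... of the partial from the right).
  doubled (with −9 where >9): 0 4 4 5 7 2 0 5 8 7 → sum 42
  kept as-is: 9 8 3 2 9 6 5 8 9 → sum 59
Total = 42 + 59 = 101.
Check digit = (10 − (101 mod 10)) mod 10 = 9.

9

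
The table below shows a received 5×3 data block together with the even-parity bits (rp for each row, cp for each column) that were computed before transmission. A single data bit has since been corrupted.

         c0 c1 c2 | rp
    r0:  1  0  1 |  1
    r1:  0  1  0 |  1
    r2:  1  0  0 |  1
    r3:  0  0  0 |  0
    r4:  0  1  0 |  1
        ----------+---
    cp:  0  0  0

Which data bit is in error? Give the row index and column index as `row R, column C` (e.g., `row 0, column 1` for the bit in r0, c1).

Recompute each row's even parity and compare to rp:
  r0: data parity 0, sent rp 1 → mismatch
  r1: data parity 1, sent rp 1 → ok
  r2: data parity 1, sent rp 1 → ok
  r3: data parity 0, sent rp 0 → ok
  r4: data parity 1, sent rp 1 → ok
Recompute each column's even parity and compare to cp:
  c0: data parity 0, sent cp 0 → ok
  c1: data parity 0, sent cp 0 → ok
  c2: data parity 1, sent cp 0 → mismatch
Exactly one row (r0) and one column (c2) fail → the flipped bit is at their intersection.

row 0, column 2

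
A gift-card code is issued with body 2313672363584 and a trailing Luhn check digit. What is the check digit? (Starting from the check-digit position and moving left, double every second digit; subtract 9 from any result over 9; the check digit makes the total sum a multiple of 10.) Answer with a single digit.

Partial digits right→left: 4 8 5 3 6 3 2 7 6 3 1 3 2
Double every second digit counting from the check-digit position (so the 1st, 3rd, 5th, ... of the partial from the right).
  doubled (with −9 where >9): 8 1 3 4 3 2 4 → sum 25
  kept as-is: 8 3 3 7 3 3 → sum 27
Total = 25 + 27 = 52.
Check digit = (10 − (52 mod 10)) mod 10 = 8.

8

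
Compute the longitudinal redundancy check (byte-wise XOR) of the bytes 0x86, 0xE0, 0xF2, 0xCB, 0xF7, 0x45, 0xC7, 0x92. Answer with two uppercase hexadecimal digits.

XOR the bytes together:
  start with 0x86
  0x86 ⊕ 0xE0 = 0x66
  0x66 ⊕ 0xF2 = 0x94
  0x94 ⊕ 0xCB = 0x5F
  0x5F ⊕ 0xF7 = 0xA8
  0xA8 ⊕ 0x45 = 0xED
  0xED ⊕ 0xC7 = 0x2A
  0x2A ⊕ 0x92 = 0xB8

B8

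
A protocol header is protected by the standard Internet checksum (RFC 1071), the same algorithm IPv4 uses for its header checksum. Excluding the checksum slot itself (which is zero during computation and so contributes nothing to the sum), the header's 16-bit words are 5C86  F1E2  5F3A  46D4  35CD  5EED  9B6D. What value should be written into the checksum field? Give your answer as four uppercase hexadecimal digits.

One's-complement addition (fold any carry out of bit 15 back into bit 0):
  0x5C86 + 0xF1E2 = 0x14E68 → wrap carry → 0x4E69
  0x4E69 + 0x5F3A = 0x0ADA3
  0xADA3 + 0x46D4 = 0x0F477
  0xF477 + 0x35CD = 0x12A44 → wrap carry → 0x2A45
  0x2A45 + 0x5EED = 0x08932
  0x8932 + 0x9B6D = 0x1249F → wrap carry → 0x24A0
One's-complement sum = 0x24A0.
Checksum = ~0x24A0 & 0xFFFF = 0xDB5F.

DB5F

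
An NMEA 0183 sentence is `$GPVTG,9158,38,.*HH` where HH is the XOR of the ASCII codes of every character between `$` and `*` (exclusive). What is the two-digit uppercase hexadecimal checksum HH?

5E

XOR the ASCII codes of the payload characters:
  'G' = 0x47 → acc = 0x47
  'P' = 0x50 → acc = 0x17
  'V' = 0x56 → acc = 0x41
  'T' = 0x54 → acc = 0x15
  'G' = 0x47 → acc = 0x52
  ',' = 0x2C → acc = 0x7E
  '9' = 0x39 → acc = 0x47
  '1' = 0x31 → acc = 0x76
  '5' = 0x35 → acc = 0x43
  '8' = 0x38 → acc = 0x7B
  ',' = 0x2C → acc = 0x57
  '3' = 0x33 → acc = 0x64
  '8' = 0x38 → acc = 0x5C
  ',' = 0x2C → acc = 0x70
  '.' = 0x2E → acc = 0x5E
Checksum = 0x5E.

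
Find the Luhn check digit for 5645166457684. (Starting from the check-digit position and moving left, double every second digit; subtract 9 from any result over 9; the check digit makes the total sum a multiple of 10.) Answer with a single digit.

8

Partial digits right→left: 4 8 6 7 5 4 6 6 1 5 4 6 5
Double every second digit counting from the check-digit position (so the 1st, 3rd, 5th, ... of the partial from the right).
  doubled (with −9 where >9): 8 3 1 3 2 8 1 → sum 26
  kept as-is: 8 7 4 6 5 6 → sum 36
Total = 26 + 36 = 62.
Check digit = (10 − (62 mod 10)) mod 10 = 8.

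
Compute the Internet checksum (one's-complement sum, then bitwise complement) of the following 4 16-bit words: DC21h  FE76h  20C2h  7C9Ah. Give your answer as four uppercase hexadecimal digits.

One's-complement addition (fold any carry out of bit 15 back into bit 0):
  0xDC21 + 0xFE76 = 0x1DA97 → wrap carry → 0xDA98
  0xDA98 + 0x20C2 = 0x0FB5A
  0xFB5A + 0x7C9A = 0x177F4 → wrap carry → 0x77F5
One's-complement sum = 0x77F5.
Checksum = ~0x77F5 & 0xFFFF = 0x880A.

880A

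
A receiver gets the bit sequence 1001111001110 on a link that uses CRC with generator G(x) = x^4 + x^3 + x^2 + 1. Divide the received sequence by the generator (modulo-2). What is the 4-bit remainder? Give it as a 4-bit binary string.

Modulo-2 division of 1001111001110 by 11101:
  pos 0: 10011 XOR 11101 = 01110
  pos 1: 11101 XOR 11101 = 00000
  pos 6: 10011 XOR 11101 = 01110
  pos 7: 11101 XOR 11101 = 00000
Remainder = 0000 (zero — the frame passes the CRC check).

0000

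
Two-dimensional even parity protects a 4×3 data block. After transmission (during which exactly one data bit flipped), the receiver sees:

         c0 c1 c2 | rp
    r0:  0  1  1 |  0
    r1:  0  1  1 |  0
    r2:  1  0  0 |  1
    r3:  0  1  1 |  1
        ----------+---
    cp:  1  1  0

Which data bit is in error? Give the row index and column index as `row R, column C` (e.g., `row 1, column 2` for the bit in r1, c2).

row 3, column 2

Recompute each row's even parity and compare to rp:
  r0: data parity 0, sent rp 0 → ok
  r1: data parity 0, sent rp 0 → ok
  r2: data parity 1, sent rp 1 → ok
  r3: data parity 0, sent rp 1 → mismatch
Recompute each column's even parity and compare to cp:
  c0: data parity 1, sent cp 1 → ok
  c1: data parity 1, sent cp 1 → ok
  c2: data parity 1, sent cp 0 → mismatch
Exactly one row (r3) and one column (c2) fail → the flipped bit is at their intersection.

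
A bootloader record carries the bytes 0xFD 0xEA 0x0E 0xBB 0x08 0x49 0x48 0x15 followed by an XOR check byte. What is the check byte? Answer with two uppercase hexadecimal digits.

XOR the bytes together:
  start with 0xFD
  0xFD ⊕ 0xEA = 0x17
  0x17 ⊕ 0x0E = 0x19
  0x19 ⊕ 0xBB = 0xA2
  0xA2 ⊕ 0x08 = 0xAA
  0xAA ⊕ 0x49 = 0xE3
  0xE3 ⊕ 0x48 = 0xAB
  0xAB ⊕ 0x15 = 0xBE

BE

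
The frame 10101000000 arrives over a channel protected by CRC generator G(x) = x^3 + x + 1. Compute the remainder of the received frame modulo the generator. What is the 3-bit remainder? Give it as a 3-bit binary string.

Modulo-2 division of 10101000000 by 1011:
  pos 0: 1010 XOR 1011 = 0001
  pos 3: 1100 XOR 1011 = 0111
  pos 4: 1110 XOR 1011 = 0101
  pos 5: 1010 XOR 1011 = 0001
Remainder = 100 (nonzero — an error is detected).

100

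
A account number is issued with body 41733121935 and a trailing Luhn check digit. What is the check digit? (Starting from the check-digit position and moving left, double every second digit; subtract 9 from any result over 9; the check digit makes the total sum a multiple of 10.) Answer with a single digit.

Partial digits right→left: 5 3 9 1 2 1 3 3 7 1 4
Double every second digit counting from the check-digit position (so the 1st, 3rd, 5th, ... of the partial from the right).
  doubled (with −9 where >9): 1 9 4 6 5 8 → sum 33
  kept as-is: 3 1 1 3 1 → sum 9
Total = 33 + 9 = 42.
Check digit = (10 − (42 mod 10)) mod 10 = 8.

8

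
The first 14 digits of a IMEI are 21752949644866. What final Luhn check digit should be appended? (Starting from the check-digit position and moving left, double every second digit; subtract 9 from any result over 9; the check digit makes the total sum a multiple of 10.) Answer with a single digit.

Partial digits right→left: 6 6 8 4 4 6 9 4 9 2 5 7 1 2
Double every second digit counting from the check-digit position (so the 1st, 3rd, 5th, ... of the partial from the right).
  doubled (with −9 where >9): 3 7 8 9 9 1 2 → sum 39
  kept as-is: 6 4 6 4 2 7 2 → sum 31
Total = 39 + 31 = 70.
Check digit = (10 − (70 mod 10)) mod 10 = 0.

0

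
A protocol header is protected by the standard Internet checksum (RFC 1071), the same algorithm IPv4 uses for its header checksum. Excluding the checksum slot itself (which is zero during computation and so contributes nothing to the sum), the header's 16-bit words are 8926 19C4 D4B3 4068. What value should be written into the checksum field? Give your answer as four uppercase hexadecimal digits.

One's-complement addition (fold any carry out of bit 15 back into bit 0):
  0x8926 + 0x19C4 = 0x0A2EA
  0xA2EA + 0xD4B3 = 0x1779D → wrap carry → 0x779E
  0x779E + 0x4068 = 0x0B806
One's-complement sum = 0xB806.
Checksum = ~0xB806 & 0xFFFF = 0x47F9.

47F9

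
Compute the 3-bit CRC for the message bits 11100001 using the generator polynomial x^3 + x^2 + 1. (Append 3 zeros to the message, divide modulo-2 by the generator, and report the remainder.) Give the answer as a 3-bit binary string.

Append 3 zeros: 11100001000. Divide by 1101 (XOR where the leading bit is 1):
  pos 0: 1110 XOR 1101 = 0011
  pos 2: 1100 XOR 1101 = 0001
  pos 5: 1010 XOR 1101 = 0111
  pos 6: 1110 XOR 1101 = 0011
Remainder (last 3 bits) = 110. This is the CRC / FCS.

110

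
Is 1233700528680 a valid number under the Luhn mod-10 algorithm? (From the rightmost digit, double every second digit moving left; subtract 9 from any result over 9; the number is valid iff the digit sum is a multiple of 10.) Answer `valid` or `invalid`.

invalid

From the right, keep odd positions and double even positions (subtract 9 from any doubled value over 9):
  doubled (positions 2,4,...): 7 7 1 0 6 4 → sum 25
  kept (positions 1,3,...): 0 6 2 0 7 3 1 → sum 19
Total = 44.
44 mod 10 = 4, so the number is invalid.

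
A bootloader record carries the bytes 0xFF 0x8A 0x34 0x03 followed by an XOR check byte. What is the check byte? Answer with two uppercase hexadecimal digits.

XOR the bytes together:
  start with 0xFF
  0xFF ⊕ 0x8A = 0x75
  0x75 ⊕ 0x34 = 0x41
  0x41 ⊕ 0x03 = 0x42

42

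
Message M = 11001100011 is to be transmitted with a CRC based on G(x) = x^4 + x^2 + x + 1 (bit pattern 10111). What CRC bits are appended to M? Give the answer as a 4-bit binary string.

Append 4 zeros: 110011000110000. Divide by 10111 (XOR where the leading bit is 1):
  pos 0: 11001 XOR 10111 = 01110
  pos 1: 11101 XOR 10111 = 01010
  pos 2: 10100 XOR 10111 = 00011
  pos 5: 11001 XOR 10111 = 01110
  pos 6: 11101 XOR 10111 = 01010
  pos 7: 10100 XOR 10111 = 00011
  pos 10: 11000 XOR 10111 = 01111
Remainder (last 4 bits) = 1111. This is the CRC / FCS.

1111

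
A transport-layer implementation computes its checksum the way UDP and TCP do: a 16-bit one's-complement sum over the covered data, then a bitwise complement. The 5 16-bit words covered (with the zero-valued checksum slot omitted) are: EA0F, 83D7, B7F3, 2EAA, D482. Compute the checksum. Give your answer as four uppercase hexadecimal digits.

One's-complement addition (fold any carry out of bit 15 back into bit 0):
  0xEA0F + 0x83D7 = 0x16DE6 → wrap carry → 0x6DE7
  0x6DE7 + 0xB7F3 = 0x125DA → wrap carry → 0x25DB
  0x25DB + 0x2EAA = 0x05485
  0x5485 + 0xD482 = 0x12907 → wrap carry → 0x2908
One's-complement sum = 0x2908.
Checksum = ~0x2908 & 0xFFFF = 0xD6F7.

D6F7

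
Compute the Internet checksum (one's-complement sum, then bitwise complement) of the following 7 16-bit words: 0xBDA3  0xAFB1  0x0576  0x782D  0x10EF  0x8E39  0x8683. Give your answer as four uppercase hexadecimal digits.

EF5A

One's-complement addition (fold any carry out of bit 15 back into bit 0):
  0xBDA3 + 0xAFB1 = 0x16D54 → wrap carry → 0x6D55
  0x6D55 + 0x0576 = 0x072CB
  0x72CB + 0x782D = 0x0EAF8
  0xEAF8 + 0x10EF = 0x0FBE7
  0xFBE7 + 0x8E39 = 0x18A20 → wrap carry → 0x8A21
  0x8A21 + 0x8683 = 0x110A4 → wrap carry → 0x10A5
One's-complement sum = 0x10A5.
Checksum = ~0x10A5 & 0xFFFF = 0xEF5A.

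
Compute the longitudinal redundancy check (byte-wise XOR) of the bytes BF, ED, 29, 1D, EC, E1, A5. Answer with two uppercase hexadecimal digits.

CE

XOR the bytes together:
  start with 0xBF
  0xBF ⊕ 0xED = 0x52
  0x52 ⊕ 0x29 = 0x7B
  0x7B ⊕ 0x1D = 0x66
  0x66 ⊕ 0xEC = 0x8A
  0x8A ⊕ 0xE1 = 0x6B
  0x6B ⊕ 0xA5 = 0xCE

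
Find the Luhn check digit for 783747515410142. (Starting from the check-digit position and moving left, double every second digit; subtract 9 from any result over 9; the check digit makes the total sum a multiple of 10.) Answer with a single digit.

0

Partial digits right→left: 2 4 1 0 1 4 5 1 5 7 4 7 3 8 7
Double every second digit counting from the check-digit position (so the 1st, 3rd, 5th, ... of the partial from the right).
  doubled (with −9 where >9): 4 2 2 1 1 8 6 5 → sum 29
  kept as-is: 4 0 4 1 7 7 8 → sum 31
Total = 29 + 31 = 60.
Check digit = (10 − (60 mod 10)) mod 10 = 0.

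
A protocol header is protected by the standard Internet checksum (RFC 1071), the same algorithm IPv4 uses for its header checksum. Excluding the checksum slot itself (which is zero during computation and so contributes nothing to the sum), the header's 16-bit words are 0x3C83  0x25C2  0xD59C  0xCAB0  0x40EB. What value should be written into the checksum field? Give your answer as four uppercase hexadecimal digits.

One's-complement addition (fold any carry out of bit 15 back into bit 0):
  0x3C83 + 0x25C2 = 0x06245
  0x6245 + 0xD59C = 0x137E1 → wrap carry → 0x37E2
  0x37E2 + 0xCAB0 = 0x10292 → wrap carry → 0x0293
  0x0293 + 0x40EB = 0x0437E
One's-complement sum = 0x437E.
Checksum = ~0x437E & 0xFFFF = 0xBC81.

BC81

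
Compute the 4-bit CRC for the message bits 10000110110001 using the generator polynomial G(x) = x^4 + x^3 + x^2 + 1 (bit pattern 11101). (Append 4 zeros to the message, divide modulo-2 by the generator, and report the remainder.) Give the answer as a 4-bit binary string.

1001

Append 4 zeros: 100001101100010000. Divide by 11101 (XOR where the leading bit is 1):
  pos 0: 10000 XOR 11101 = 01101
  pos 1: 11011 XOR 11101 = 00110
  pos 3: 11010 XOR 11101 = 00111
  pos 5: 11111 XOR 11101 = 00010
  pos 8: 10000 XOR 11101 = 01101
  pos 9: 11011 XOR 11101 = 00110
  pos 11: 11000 XOR 11101 = 00101
  pos 13: 10100 XOR 11101 = 01001
Remainder (last 4 bits) = 1001. This is the CRC / FCS.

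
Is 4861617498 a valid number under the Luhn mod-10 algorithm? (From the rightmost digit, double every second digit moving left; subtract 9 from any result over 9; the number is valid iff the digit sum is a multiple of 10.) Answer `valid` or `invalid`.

From the right, keep odd positions and double even positions (subtract 9 from any doubled value over 9):
  doubled (positions 2,4,...): 9 5 3 3 8 → sum 28
  kept (positions 1,3,...): 8 4 1 1 8 → sum 22
Total = 50.
50 mod 10 = 0, so the number is valid.

valid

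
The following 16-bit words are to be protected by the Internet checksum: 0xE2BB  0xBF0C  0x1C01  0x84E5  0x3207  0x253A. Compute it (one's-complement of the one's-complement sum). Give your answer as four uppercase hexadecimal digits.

660F

One's-complement addition (fold any carry out of bit 15 back into bit 0):
  0xE2BB + 0xBF0C = 0x1A1C7 → wrap carry → 0xA1C8
  0xA1C8 + 0x1C01 = 0x0BDC9
  0xBDC9 + 0x84E5 = 0x142AE → wrap carry → 0x42AF
  0x42AF + 0x3207 = 0x074B6
  0x74B6 + 0x253A = 0x099F0
One's-complement sum = 0x99F0.
Checksum = ~0x99F0 & 0xFFFF = 0x660F.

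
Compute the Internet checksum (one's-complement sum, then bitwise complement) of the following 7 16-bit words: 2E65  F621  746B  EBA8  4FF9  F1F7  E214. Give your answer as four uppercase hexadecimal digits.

575E

One's-complement addition (fold any carry out of bit 15 back into bit 0):
  0x2E65 + 0xF621 = 0x12486 → wrap carry → 0x2487
  0x2487 + 0x746B = 0x098F2
  0x98F2 + 0xEBA8 = 0x1849A → wrap carry → 0x849B
  0x849B + 0x4FF9 = 0x0D494
  0xD494 + 0xF1F7 = 0x1C68B → wrap carry → 0xC68C
  0xC68C + 0xE214 = 0x1A8A0 → wrap carry → 0xA8A1
One's-complement sum = 0xA8A1.
Checksum = ~0xA8A1 & 0xFFFF = 0x575E.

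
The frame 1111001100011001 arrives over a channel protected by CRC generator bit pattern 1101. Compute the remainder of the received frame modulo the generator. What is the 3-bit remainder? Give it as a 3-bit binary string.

Modulo-2 division of 1111001100011001 by 1101:
  pos 0: 1111 XOR 1101 = 0010
  pos 2: 1000 XOR 1101 = 0101
  pos 3: 1011 XOR 1101 = 0110
  pos 4: 1101 XOR 1101 = 0000
  pos 11: 1100 XOR 1101 = 0001
Remainder = 011 (nonzero — an error is detected).

011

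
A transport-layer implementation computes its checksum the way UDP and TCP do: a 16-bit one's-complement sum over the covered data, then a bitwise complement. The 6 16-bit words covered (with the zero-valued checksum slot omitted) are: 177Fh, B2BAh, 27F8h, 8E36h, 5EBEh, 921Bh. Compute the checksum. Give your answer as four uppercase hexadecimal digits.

8EBD

One's-complement addition (fold any carry out of bit 15 back into bit 0):
  0x177F + 0xB2BA = 0x0CA39
  0xCA39 + 0x27F8 = 0x0F231
  0xF231 + 0x8E36 = 0x18067 → wrap carry → 0x8068
  0x8068 + 0x5EBE = 0x0DF26
  0xDF26 + 0x921B = 0x17141 → wrap carry → 0x7142
One's-complement sum = 0x7142.
Checksum = ~0x7142 & 0xFFFF = 0x8EBD.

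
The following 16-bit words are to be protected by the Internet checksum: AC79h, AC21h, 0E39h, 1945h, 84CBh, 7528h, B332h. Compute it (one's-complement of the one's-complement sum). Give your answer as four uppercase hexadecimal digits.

One's-complement addition (fold any carry out of bit 15 back into bit 0):
  0xAC79 + 0xAC21 = 0x1589A → wrap carry → 0x589B
  0x589B + 0x0E39 = 0x066D4
  0x66D4 + 0x1945 = 0x08019
  0x8019 + 0x84CB = 0x104E4 → wrap carry → 0x04E5
  0x04E5 + 0x7528 = 0x07A0D
  0x7A0D + 0xB332 = 0x12D3F → wrap carry → 0x2D40
One's-complement sum = 0x2D40.
Checksum = ~0x2D40 & 0xFFFF = 0xD2BF.

D2BF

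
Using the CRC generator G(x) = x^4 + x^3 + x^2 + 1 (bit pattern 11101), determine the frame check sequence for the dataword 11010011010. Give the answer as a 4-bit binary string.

0110

Append 4 zeros: 110100110100000. Divide by 11101 (XOR where the leading bit is 1):
  pos 0: 11010 XOR 11101 = 00111
  pos 2: 11101 XOR 11101 = 00000
  pos 7: 10100 XOR 11101 = 01001
  pos 8: 10010 XOR 11101 = 01111
  pos 9: 11110 XOR 11101 = 00011
Remainder (last 4 bits) = 0110. This is the CRC / FCS.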